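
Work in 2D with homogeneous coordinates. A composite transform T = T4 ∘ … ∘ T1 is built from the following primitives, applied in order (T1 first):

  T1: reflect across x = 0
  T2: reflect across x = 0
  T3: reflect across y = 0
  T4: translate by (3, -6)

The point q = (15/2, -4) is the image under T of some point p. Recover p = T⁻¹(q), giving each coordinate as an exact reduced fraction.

T1 = [-1 0 0; 0 1 0; 0 0 1]
T2·T1 = [1 0 0; 0 1 0; 0 0 1]
T3·…·T1 = [1 0 0; 0 -1 0; 0 0 1]
T4·…·T1 = [1 0 3; 0 -1 -6; 0 0 1]
det M = -1; M⁻¹ = [1 0 -3; 0 -1 -6; 0 0 1]
M⁻¹ · (15/2, -4)ᵀ = (9/2, -2)ᵀ

p = (9/2, -2)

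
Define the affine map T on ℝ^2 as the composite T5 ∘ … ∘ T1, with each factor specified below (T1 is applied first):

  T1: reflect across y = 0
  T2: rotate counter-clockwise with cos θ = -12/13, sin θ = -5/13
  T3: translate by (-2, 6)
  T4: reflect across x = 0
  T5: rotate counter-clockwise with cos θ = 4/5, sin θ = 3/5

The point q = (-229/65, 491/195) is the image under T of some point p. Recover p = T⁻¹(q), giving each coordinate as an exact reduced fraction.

T1 = [1 0 0; 0 -1 0; 0 0 1]
T2·T1 = [-12/13 -5/13 0; -5/13 12/13 0; 0 0 1]
T3·…·T1 = [-12/13 -5/13 -2; -5/13 12/13 6; 0 0 1]
T4·…·T1 = [12/13 5/13 2; -5/13 12/13 6; 0 0 1]
T5·…·T1 = [63/65 -16/65 -2; 16/65 63/65 6; 0 0 1]
det M = 1; M⁻¹ = [63/65 16/65 6/13; -16/65 63/65 -82/13; 0 0 1]
M⁻¹ · (-229/65, 491/195)ᵀ = (-7/3, -3)ᵀ

p = (-7/3, -3)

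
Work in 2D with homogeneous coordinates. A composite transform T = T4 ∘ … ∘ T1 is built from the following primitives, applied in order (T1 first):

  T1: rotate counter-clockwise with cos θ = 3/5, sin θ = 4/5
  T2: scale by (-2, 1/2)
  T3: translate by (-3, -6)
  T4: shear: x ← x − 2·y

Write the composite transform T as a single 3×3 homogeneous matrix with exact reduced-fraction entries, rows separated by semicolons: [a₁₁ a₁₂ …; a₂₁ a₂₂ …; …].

T = [-2 1 9; 2/5 3/10 -6; 0 0 1]

T1 = [3/5 -4/5 0; 4/5 3/5 0; 0 0 1]
T2·T1 = [-6/5 8/5 0; 2/5 3/10 0; 0 0 1]
T3·…·T1 = [-6/5 8/5 -3; 2/5 3/10 -6; 0 0 1]
T4·…·T1 = [-2 1 9; 2/5 3/10 -6; 0 0 1]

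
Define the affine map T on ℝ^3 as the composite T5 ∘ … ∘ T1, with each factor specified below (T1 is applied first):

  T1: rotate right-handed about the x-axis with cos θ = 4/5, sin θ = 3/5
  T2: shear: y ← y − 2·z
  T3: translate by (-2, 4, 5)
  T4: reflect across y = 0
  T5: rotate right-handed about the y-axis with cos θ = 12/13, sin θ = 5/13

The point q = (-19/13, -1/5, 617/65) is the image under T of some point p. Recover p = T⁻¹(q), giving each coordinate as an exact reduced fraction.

p = (-3, 4, 1)

T1 = [1 0 0 0; 0 4/5 -3/5 0; 0 3/5 4/5 0; 0 0 0 1]
T2·T1 = [1 0 0 0; 0 -2/5 -11/5 0; 0 3/5 4/5 0; 0 0 0 1]
T3·…·T1 = [1 0 0 -2; 0 -2/5 -11/5 4; 0 3/5 4/5 5; 0 0 0 1]
T4·…·T1 = [1 0 0 -2; 0 2/5 11/5 -4; 0 3/5 4/5 5; 0 0 0 1]
T5·…·T1 = [12/13 3/13 4/13 1/13; 0 2/5 11/5 -4; -5/13 36/65 48/65 70/13; 0 0 0 1]
det M = -1; M⁻¹ = [12/13 0 -5/13 2; 11/13 -4/5 132/65 -71/5; -2/13 3/5 -24/65 22/5; 0 0 0 1]
M⁻¹ · (-19/13, -1/5, 617/65)ᵀ = (-3, 4, 1)ᵀ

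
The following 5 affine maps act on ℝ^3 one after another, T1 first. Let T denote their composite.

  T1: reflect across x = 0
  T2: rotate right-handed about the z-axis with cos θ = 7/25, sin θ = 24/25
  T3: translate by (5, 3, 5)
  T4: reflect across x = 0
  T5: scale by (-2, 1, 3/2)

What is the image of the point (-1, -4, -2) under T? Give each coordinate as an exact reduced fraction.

T1 reflect across x = 0: (-1, -4, -2) → (1, -4, -2)
T2 rotate right-handed about the z-axis with cos θ = 7/25, sin θ = 24/25: (1, -4, -2) → (103/25, -4/25, -2)
T3 translate by (5, 3, 5): (103/25, -4/25, -2) → (228/25, 71/25, 3)
T4 reflect across x = 0: (228/25, 71/25, 3) → (-228/25, 71/25, 3)
T5 scale by (-2, 1, 3/2): (-228/25, 71/25, 3) → (456/25, 71/25, 9/2)

T(p) = (456/25, 71/25, 9/2)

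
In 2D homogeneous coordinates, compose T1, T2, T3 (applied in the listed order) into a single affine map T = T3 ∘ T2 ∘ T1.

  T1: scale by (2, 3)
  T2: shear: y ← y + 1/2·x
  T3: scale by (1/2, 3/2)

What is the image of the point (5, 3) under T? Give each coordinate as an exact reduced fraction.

T(p) = (5, 21)

T1 scale by (2, 3): (5, 3) → (10, 9)
T2 shear: y ← y + 1/2·x: (10, 9) → (10, 14)
T3 scale by (1/2, 3/2): (10, 14) → (5, 21)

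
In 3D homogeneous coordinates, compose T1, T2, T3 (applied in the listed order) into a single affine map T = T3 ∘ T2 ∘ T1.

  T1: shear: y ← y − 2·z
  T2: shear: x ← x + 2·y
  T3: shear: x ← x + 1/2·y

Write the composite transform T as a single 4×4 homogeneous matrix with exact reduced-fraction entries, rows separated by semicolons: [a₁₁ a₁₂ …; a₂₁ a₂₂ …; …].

T1 = [1 0 0 0; 0 1 -2 0; 0 0 1 0; 0 0 0 1]
T2·T1 = [1 2 -4 0; 0 1 -2 0; 0 0 1 0; 0 0 0 1]
T3·…·T1 = [1 5/2 -5 0; 0 1 -2 0; 0 0 1 0; 0 0 0 1]

T = [1 5/2 -5 0; 0 1 -2 0; 0 0 1 0; 0 0 0 1]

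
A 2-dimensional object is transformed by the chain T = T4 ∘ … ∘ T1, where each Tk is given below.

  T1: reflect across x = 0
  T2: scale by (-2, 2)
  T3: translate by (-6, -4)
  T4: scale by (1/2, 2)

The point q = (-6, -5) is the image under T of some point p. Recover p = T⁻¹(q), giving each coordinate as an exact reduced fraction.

p = (-3, 3/4)

T1 = [-1 0 0; 0 1 0; 0 0 1]
T2·T1 = [2 0 0; 0 2 0; 0 0 1]
T3·…·T1 = [2 0 -6; 0 2 -4; 0 0 1]
T4·…·T1 = [1 0 -3; 0 4 -8; 0 0 1]
det M = 4; M⁻¹ = [1 0 3; 0 1/4 2; 0 0 1]
M⁻¹ · (-6, -5)ᵀ = (-3, 3/4)ᵀ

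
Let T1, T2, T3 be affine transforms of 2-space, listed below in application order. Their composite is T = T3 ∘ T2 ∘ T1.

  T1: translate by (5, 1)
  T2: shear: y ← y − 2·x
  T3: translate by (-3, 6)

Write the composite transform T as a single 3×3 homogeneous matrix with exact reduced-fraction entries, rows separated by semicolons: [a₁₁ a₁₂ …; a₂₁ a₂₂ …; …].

T = [1 0 2; -2 1 -3; 0 0 1]

T1 = [1 0 5; 0 1 1; 0 0 1]
T2·T1 = [1 0 5; -2 1 -9; 0 0 1]
T3·…·T1 = [1 0 2; -2 1 -3; 0 0 1]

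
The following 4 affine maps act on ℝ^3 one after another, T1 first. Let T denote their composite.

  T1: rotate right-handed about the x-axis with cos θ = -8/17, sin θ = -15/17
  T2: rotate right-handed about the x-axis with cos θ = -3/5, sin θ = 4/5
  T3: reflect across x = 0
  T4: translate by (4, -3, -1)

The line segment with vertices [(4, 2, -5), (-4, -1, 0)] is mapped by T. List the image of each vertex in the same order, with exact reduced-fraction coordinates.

image vertices: (0, -22/85, -479/85), (8, -339/85, -98/85)

T1 rotate right-handed about the x-axis with cos θ = -8/17, sin θ = -15/17: (4, 2, -5) → (4, -91/17, 10/17); (-4, -1, 0) → (-4, 8/17, 15/17)
T2 rotate right-handed about the x-axis with cos θ = -3/5, sin θ = 4/5: (4, -91/17, 10/17) → (4, 233/85, -394/85); (-4, 8/17, 15/17) → (-4, -84/85, -13/85)
T3 reflect across x = 0: (4, 233/85, -394/85) → (-4, 233/85, -394/85); (-4, -84/85, -13/85) → (4, -84/85, -13/85)
T4 translate by (4, -3, -1): (-4, 233/85, -394/85) → (0, -22/85, -479/85); (4, -84/85, -13/85) → (8, -339/85, -98/85)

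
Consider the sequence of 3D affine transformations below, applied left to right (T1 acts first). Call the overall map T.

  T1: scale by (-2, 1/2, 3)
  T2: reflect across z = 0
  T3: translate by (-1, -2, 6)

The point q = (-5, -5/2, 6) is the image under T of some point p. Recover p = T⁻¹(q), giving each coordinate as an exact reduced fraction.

T1 = [-2 0 0 0; 0 1/2 0 0; 0 0 3 0; 0 0 0 1]
T2·T1 = [-2 0 0 0; 0 1/2 0 0; 0 0 -3 0; 0 0 0 1]
T3·…·T1 = [-2 0 0 -1; 0 1/2 0 -2; 0 0 -3 6; 0 0 0 1]
det M = 3; M⁻¹ = [-1/2 0 0 -1/2; 0 2 0 4; 0 0 -1/3 2; 0 0 0 1]
M⁻¹ · (-5, -5/2, 6)ᵀ = (2, -1, 0)ᵀ

p = (2, -1, 0)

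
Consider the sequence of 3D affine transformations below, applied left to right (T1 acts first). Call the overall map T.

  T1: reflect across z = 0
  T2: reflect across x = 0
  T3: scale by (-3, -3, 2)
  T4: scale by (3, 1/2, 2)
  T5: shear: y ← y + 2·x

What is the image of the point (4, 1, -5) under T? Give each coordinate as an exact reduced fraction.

T(p) = (36, 141/2, 20)

T1 reflect across z = 0: (4, 1, -5) → (4, 1, 5)
T2 reflect across x = 0: (4, 1, 5) → (-4, 1, 5)
T3 scale by (-3, -3, 2): (-4, 1, 5) → (12, -3, 10)
T4 scale by (3, 1/2, 2): (12, -3, 10) → (36, -3/2, 20)
T5 shear: y ← y + 2·x: (36, -3/2, 20) → (36, 141/2, 20)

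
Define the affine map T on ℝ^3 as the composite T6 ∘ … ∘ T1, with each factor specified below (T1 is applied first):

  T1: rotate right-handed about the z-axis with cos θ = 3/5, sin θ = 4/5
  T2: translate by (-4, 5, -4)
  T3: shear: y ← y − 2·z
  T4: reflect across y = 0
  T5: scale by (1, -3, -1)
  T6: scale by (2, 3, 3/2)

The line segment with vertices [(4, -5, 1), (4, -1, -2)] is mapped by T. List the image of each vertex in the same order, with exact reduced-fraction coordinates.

T1 rotate right-handed about the z-axis with cos θ = 3/5, sin θ = 4/5: (4, -5, 1) → (32/5, 1/5, 1); (4, -1, -2) → (16/5, 13/5, -2)
T2 translate by (-4, 5, -4): (32/5, 1/5, 1) → (12/5, 26/5, -3); (16/5, 13/5, -2) → (-4/5, 38/5, -6)
T3 shear: y ← y − 2·z: (12/5, 26/5, -3) → (12/5, 56/5, -3); (-4/5, 38/5, -6) → (-4/5, 98/5, -6)
T4 reflect across y = 0: (12/5, 56/5, -3) → (12/5, -56/5, -3); (-4/5, 98/5, -6) → (-4/5, -98/5, -6)
T5 scale by (1, -3, -1): (12/5, -56/5, -3) → (12/5, 168/5, 3); (-4/5, -98/5, -6) → (-4/5, 294/5, 6)
T6 scale by (2, 3, 3/2): (12/5, 168/5, 3) → (24/5, 504/5, 9/2); (-4/5, 294/5, 6) → (-8/5, 882/5, 9)

image vertices: (24/5, 504/5, 9/2), (-8/5, 882/5, 9)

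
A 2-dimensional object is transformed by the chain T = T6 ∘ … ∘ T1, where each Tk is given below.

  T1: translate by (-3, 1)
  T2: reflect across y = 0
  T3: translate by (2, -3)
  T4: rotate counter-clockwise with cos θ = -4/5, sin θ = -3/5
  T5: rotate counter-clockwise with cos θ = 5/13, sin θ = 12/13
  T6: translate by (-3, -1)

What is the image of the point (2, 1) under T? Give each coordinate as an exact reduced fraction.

T(p) = (-38/5, -16/5)

T1 translate by (-3, 1): (2, 1) → (-1, 2)
T2 reflect across y = 0: (-1, 2) → (-1, -2)
T3 translate by (2, -3): (-1, -2) → (1, -5)
T4 rotate counter-clockwise with cos θ = -4/5, sin θ = -3/5: (1, -5) → (-19/5, 17/5)
T5 rotate counter-clockwise with cos θ = 5/13, sin θ = 12/13: (-19/5, 17/5) → (-23/5, -11/5)
T6 translate by (-3, -1): (-23/5, -11/5) → (-38/5, -16/5)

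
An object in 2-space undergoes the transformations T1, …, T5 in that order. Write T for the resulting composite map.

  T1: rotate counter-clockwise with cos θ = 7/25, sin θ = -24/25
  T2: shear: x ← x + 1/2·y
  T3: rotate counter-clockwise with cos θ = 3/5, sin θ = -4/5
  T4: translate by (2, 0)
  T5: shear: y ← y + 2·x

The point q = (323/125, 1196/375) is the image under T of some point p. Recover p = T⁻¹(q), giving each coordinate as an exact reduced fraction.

T1 = [7/25 24/25 0; -24/25 7/25 0; 0 0 1]
T2·T1 = [-1/5 11/10 0; -24/25 7/25 0; 0 0 1]
T3·…·T1 = [-111/125 221/250 0; -52/125 -89/125 0; 0 0 1]
T4·…·T1 = [-111/125 221/250 2; -52/125 -89/125 0; 0 0 1]
T5·…·T1 = [-111/125 221/250 2; -274/125 132/125 4; 0 0 1]
det M = 1; M⁻¹ = [132/125 -221/250 178/125; 274/125 -111/125 -104/125; 0 0 1]
M⁻¹ · (323/125, 1196/375)ᵀ = (4/3, 2)ᵀ

p = (4/3, 2)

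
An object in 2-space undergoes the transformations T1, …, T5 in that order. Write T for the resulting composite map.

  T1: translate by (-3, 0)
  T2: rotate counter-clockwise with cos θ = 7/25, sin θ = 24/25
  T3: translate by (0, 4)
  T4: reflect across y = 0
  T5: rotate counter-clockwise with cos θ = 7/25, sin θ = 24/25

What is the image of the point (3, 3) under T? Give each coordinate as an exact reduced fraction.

T1 translate by (-3, 0): (3, 3) → (0, 3)
T2 rotate counter-clockwise with cos θ = 7/25, sin θ = 24/25: (0, 3) → (-72/25, 21/25)
T3 translate by (0, 4): (-72/25, 21/25) → (-72/25, 121/25)
T4 reflect across y = 0: (-72/25, 121/25) → (-72/25, -121/25)
T5 rotate counter-clockwise with cos θ = 7/25, sin θ = 24/25: (-72/25, -121/25) → (96/25, -103/25)

T(p) = (96/25, -103/25)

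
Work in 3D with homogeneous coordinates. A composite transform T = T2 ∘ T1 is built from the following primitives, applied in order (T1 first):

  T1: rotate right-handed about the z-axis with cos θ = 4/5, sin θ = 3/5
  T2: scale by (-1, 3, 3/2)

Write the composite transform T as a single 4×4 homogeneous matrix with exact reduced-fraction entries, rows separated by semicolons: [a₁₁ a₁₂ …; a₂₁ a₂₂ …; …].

T = [-4/5 3/5 0 0; 9/5 12/5 0 0; 0 0 3/2 0; 0 0 0 1]

T1 = [4/5 -3/5 0 0; 3/5 4/5 0 0; 0 0 1 0; 0 0 0 1]
T2·T1 = [-4/5 3/5 0 0; 9/5 12/5 0 0; 0 0 3/2 0; 0 0 0 1]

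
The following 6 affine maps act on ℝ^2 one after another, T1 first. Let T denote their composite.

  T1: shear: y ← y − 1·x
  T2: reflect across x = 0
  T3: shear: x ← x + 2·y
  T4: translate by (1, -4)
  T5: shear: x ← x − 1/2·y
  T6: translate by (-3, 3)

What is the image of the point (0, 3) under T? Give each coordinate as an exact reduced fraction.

T(p) = (9/2, 2)

T1 shear: y ← y − 1·x: (0, 3) → (0, 3)
T2 reflect across x = 0: (0, 3) → (0, 3)
T3 shear: x ← x + 2·y: (0, 3) → (6, 3)
T4 translate by (1, -4): (6, 3) → (7, -1)
T5 shear: x ← x − 1/2·y: (7, -1) → (15/2, -1)
T6 translate by (-3, 3): (15/2, -1) → (9/2, 2)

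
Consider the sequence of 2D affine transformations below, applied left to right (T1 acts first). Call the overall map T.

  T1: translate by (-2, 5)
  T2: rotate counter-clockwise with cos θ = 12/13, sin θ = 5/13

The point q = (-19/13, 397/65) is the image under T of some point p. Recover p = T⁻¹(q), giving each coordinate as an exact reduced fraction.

p = (3, 6/5)

T1 = [1 0 -2; 0 1 5; 0 0 1]
T2·T1 = [12/13 -5/13 -49/13; 5/13 12/13 50/13; 0 0 1]
det M = 1; M⁻¹ = [12/13 5/13 2; -5/13 12/13 -5; 0 0 1]
M⁻¹ · (-19/13, 397/65)ᵀ = (3, 6/5)ᵀ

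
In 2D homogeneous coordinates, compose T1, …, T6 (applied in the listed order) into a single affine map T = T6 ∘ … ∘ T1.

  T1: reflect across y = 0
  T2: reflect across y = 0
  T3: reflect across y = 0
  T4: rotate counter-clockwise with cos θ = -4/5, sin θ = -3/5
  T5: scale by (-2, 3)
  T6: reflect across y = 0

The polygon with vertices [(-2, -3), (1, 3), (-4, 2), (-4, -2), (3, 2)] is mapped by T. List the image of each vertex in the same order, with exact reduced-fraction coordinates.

image vertices: (-34/5, 18/5), (26/5, -27/5), (-4, -12), (-44/5, -12/5), (36/5, 3/5)

T1 reflect across y = 0: (-2, -3) → (-2, 3); (1, 3) → (1, -3); (-4, 2) → (-4, -2); (-4, -2) → (-4, 2); (3, 2) → (3, -2)
T2 reflect across y = 0: (-2, 3) → (-2, -3); (1, -3) → (1, 3); (-4, -2) → (-4, 2); (-4, 2) → (-4, -2); (3, -2) → (3, 2)
T3 reflect across y = 0: (-2, -3) → (-2, 3); (1, 3) → (1, -3); (-4, 2) → (-4, -2); (-4, -2) → (-4, 2); (3, 2) → (3, -2)
T4 rotate counter-clockwise with cos θ = -4/5, sin θ = -3/5: (-2, 3) → (17/5, -6/5); (1, -3) → (-13/5, 9/5); (-4, -2) → (2, 4); (-4, 2) → (22/5, 4/5); (3, -2) → (-18/5, -1/5)
T5 scale by (-2, 3): (17/5, -6/5) → (-34/5, -18/5); (-13/5, 9/5) → (26/5, 27/5); (2, 4) → (-4, 12); (22/5, 4/5) → (-44/5, 12/5); (-18/5, -1/5) → (36/5, -3/5)
T6 reflect across y = 0: (-34/5, -18/5) → (-34/5, 18/5); (26/5, 27/5) → (26/5, -27/5); (-4, 12) → (-4, -12); (-44/5, 12/5) → (-44/5, -12/5); (36/5, -3/5) → (36/5, 3/5)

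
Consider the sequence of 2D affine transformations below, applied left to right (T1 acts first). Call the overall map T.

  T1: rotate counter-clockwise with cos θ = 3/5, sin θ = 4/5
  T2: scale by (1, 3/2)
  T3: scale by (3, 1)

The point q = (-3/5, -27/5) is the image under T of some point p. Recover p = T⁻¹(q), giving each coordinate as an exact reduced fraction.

T1 = [3/5 -4/5 0; 4/5 3/5 0; 0 0 1]
T2·T1 = [3/5 -4/5 0; 6/5 9/10 0; 0 0 1]
T3·…·T1 = [9/5 -12/5 0; 6/5 9/10 0; 0 0 1]
det M = 9/2; M⁻¹ = [1/5 8/15 0; -4/15 2/5 0; 0 0 1]
M⁻¹ · (-3/5, -27/5)ᵀ = (-3, -2)ᵀ

p = (-3, -2)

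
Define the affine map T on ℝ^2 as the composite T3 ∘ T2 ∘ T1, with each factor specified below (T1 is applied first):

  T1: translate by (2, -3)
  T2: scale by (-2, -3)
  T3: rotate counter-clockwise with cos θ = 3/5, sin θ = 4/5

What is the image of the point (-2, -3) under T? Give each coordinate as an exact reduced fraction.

T1 translate by (2, -3): (-2, -3) → (0, -6)
T2 scale by (-2, -3): (0, -6) → (0, 18)
T3 rotate counter-clockwise with cos θ = 3/5, sin θ = 4/5: (0, 18) → (-72/5, 54/5)

T(p) = (-72/5, 54/5)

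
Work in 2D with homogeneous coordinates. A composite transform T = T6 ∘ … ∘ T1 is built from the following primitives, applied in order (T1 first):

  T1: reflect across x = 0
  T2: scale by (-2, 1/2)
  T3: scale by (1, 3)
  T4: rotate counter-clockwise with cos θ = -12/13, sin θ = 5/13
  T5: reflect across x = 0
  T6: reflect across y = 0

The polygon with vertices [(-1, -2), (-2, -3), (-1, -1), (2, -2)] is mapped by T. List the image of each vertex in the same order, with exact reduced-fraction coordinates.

image vertices: (-3, -2), (-141/26, -34/13), (-63/26, -8/13), (33/13, -56/13)

T1 reflect across x = 0: (-1, -2) → (1, -2); (-2, -3) → (2, -3); (-1, -1) → (1, -1); (2, -2) → (-2, -2)
T2 scale by (-2, 1/2): (1, -2) → (-2, -1); (2, -3) → (-4, -3/2); (1, -1) → (-2, -1/2); (-2, -2) → (4, -1)
T3 scale by (1, 3): (-2, -1) → (-2, -3); (-4, -3/2) → (-4, -9/2); (-2, -1/2) → (-2, -3/2); (4, -1) → (4, -3)
T4 rotate counter-clockwise with cos θ = -12/13, sin θ = 5/13: (-2, -3) → (3, 2); (-4, -9/2) → (141/26, 34/13); (-2, -3/2) → (63/26, 8/13); (4, -3) → (-33/13, 56/13)
T5 reflect across x = 0: (3, 2) → (-3, 2); (141/26, 34/13) → (-141/26, 34/13); (63/26, 8/13) → (-63/26, 8/13); (-33/13, 56/13) → (33/13, 56/13)
T6 reflect across y = 0: (-3, 2) → (-3, -2); (-141/26, 34/13) → (-141/26, -34/13); (-63/26, 8/13) → (-63/26, -8/13); (33/13, 56/13) → (33/13, -56/13)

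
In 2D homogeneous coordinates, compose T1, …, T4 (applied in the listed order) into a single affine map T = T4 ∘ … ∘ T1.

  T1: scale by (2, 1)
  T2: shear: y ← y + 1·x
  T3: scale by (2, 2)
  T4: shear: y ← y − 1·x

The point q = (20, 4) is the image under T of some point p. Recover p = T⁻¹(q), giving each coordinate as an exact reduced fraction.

p = (5, 2)

T1 = [2 0 0; 0 1 0; 0 0 1]
T2·T1 = [2 0 0; 2 1 0; 0 0 1]
T3·…·T1 = [4 0 0; 4 2 0; 0 0 1]
T4·…·T1 = [4 0 0; 0 2 0; 0 0 1]
det M = 8; M⁻¹ = [1/4 0 0; 0 1/2 0; 0 0 1]
M⁻¹ · (20, 4)ᵀ = (5, 2)ᵀ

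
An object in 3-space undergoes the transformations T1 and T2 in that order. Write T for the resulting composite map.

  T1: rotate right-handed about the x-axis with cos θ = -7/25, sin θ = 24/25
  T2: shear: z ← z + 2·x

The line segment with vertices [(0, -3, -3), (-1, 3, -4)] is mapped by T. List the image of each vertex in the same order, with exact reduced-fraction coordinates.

image vertices: (0, 93/25, -51/25), (-1, 3, 2)

T1 rotate right-handed about the x-axis with cos θ = -7/25, sin θ = 24/25: (0, -3, -3) → (0, 93/25, -51/25); (-1, 3, -4) → (-1, 3, 4)
T2 shear: z ← z + 2·x: (0, 93/25, -51/25) → (0, 93/25, -51/25); (-1, 3, 4) → (-1, 3, 2)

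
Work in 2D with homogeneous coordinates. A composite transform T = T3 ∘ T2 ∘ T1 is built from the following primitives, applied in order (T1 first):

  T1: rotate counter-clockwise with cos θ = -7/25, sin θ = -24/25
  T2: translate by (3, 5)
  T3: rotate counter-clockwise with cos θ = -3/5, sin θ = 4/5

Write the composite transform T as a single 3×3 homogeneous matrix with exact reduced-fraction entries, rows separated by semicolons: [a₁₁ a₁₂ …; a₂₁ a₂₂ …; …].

T = [117/125 -44/125 -29/5; 44/125 117/125 -3/5; 0 0 1]

T1 = [-7/25 24/25 0; -24/25 -7/25 0; 0 0 1]
T2·T1 = [-7/25 24/25 3; -24/25 -7/25 5; 0 0 1]
T3·…·T1 = [117/125 -44/125 -29/5; 44/125 117/125 -3/5; 0 0 1]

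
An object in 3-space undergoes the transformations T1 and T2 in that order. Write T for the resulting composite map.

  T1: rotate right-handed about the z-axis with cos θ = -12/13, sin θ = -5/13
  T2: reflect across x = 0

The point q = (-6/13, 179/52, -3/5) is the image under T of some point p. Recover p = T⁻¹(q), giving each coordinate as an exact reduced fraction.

T1 = [-12/13 5/13 0 0; -5/13 -12/13 0 0; 0 0 1 0; 0 0 0 1]
T2·T1 = [12/13 -5/13 0 0; -5/13 -12/13 0 0; 0 0 1 0; 0 0 0 1]
det M = -1; M⁻¹ = [12/13 -5/13 0 0; -5/13 -12/13 0 0; 0 0 1 0; 0 0 0 1]
M⁻¹ · (-6/13, 179/52, -3/5)ᵀ = (-7/4, -3, -3/5)ᵀ

p = (-7/4, -3, -3/5)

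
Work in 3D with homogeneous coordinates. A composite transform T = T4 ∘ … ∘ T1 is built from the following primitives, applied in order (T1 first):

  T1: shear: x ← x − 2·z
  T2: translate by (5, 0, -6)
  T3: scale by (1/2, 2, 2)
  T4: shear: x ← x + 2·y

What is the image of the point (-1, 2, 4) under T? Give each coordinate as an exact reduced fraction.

T(p) = (6, 4, -4)

T1 shear: x ← x − 2·z: (-1, 2, 4) → (-9, 2, 4)
T2 translate by (5, 0, -6): (-9, 2, 4) → (-4, 2, -2)
T3 scale by (1/2, 2, 2): (-4, 2, -2) → (-2, 4, -4)
T4 shear: x ← x + 2·y: (-2, 4, -4) → (6, 4, -4)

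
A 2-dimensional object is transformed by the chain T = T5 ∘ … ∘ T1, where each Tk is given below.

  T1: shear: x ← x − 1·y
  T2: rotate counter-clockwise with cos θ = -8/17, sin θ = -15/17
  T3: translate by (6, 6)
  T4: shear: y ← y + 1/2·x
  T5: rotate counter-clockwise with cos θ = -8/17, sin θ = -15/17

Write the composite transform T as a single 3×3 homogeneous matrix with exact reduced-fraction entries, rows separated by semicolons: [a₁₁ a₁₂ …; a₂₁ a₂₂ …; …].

T1 = [1 -1 0; 0 1 0; 0 0 1]
T2·T1 = [-8/17 23/17 0; -15/17 7/17 0; 0 0 1]
T3·…·T1 = [-8/17 23/17 6; -15/17 7/17 6; 0 0 1]
T4·…·T1 = [-8/17 23/17 6; -19/17 37/34 9; 0 0 1]
T5·…·T1 = [-13/17 11/34 87/17; 16/17 -29/17 -162/17; 0 0 1]

T = [-13/17 11/34 87/17; 16/17 -29/17 -162/17; 0 0 1]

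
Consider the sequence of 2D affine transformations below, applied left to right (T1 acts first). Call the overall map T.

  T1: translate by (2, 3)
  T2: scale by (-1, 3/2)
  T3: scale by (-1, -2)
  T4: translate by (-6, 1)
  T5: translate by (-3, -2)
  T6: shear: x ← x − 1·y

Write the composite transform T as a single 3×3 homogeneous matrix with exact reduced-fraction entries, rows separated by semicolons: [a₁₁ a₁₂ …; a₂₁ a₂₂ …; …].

T = [1 3 3; 0 -3 -10; 0 0 1]

T1 = [1 0 2; 0 1 3; 0 0 1]
T2·T1 = [-1 0 -2; 0 3/2 9/2; 0 0 1]
T3·…·T1 = [1 0 2; 0 -3 -9; 0 0 1]
T4·…·T1 = [1 0 -4; 0 -3 -8; 0 0 1]
T5·…·T1 = [1 0 -7; 0 -3 -10; 0 0 1]
T6·…·T1 = [1 3 3; 0 -3 -10; 0 0 1]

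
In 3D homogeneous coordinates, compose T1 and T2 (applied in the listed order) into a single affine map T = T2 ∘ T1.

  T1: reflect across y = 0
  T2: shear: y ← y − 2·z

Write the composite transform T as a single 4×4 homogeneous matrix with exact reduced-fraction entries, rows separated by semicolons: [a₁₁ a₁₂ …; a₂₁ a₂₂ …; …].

T = [1 0 0 0; 0 -1 -2 0; 0 0 1 0; 0 0 0 1]

T1 = [1 0 0 0; 0 -1 0 0; 0 0 1 0; 0 0 0 1]
T2·T1 = [1 0 0 0; 0 -1 -2 0; 0 0 1 0; 0 0 0 1]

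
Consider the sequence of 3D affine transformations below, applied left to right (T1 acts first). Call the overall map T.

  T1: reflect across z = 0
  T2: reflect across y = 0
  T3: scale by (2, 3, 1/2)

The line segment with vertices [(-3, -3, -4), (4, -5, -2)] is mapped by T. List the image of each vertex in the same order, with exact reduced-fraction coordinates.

image vertices: (-6, 9, 2), (8, 15, 1)

T1 reflect across z = 0: (-3, -3, -4) → (-3, -3, 4); (4, -5, -2) → (4, -5, 2)
T2 reflect across y = 0: (-3, -3, 4) → (-3, 3, 4); (4, -5, 2) → (4, 5, 2)
T3 scale by (2, 3, 1/2): (-3, 3, 4) → (-6, 9, 2); (4, 5, 2) → (8, 15, 1)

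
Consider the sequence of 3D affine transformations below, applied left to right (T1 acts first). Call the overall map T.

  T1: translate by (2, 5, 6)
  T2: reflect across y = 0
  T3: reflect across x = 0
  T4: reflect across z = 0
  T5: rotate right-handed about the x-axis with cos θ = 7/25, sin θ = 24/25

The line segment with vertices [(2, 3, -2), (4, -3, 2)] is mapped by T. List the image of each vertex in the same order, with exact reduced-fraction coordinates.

T1 translate by (2, 5, 6): (2, 3, -2) → (4, 8, 4); (4, -3, 2) → (6, 2, 8)
T2 reflect across y = 0: (4, 8, 4) → (4, -8, 4); (6, 2, 8) → (6, -2, 8)
T3 reflect across x = 0: (4, -8, 4) → (-4, -8, 4); (6, -2, 8) → (-6, -2, 8)
T4 reflect across z = 0: (-4, -8, 4) → (-4, -8, -4); (-6, -2, 8) → (-6, -2, -8)
T5 rotate right-handed about the x-axis with cos θ = 7/25, sin θ = 24/25: (-4, -8, -4) → (-4, 8/5, -44/5); (-6, -2, -8) → (-6, 178/25, -104/25)

image vertices: (-4, 8/5, -44/5), (-6, 178/25, -104/25)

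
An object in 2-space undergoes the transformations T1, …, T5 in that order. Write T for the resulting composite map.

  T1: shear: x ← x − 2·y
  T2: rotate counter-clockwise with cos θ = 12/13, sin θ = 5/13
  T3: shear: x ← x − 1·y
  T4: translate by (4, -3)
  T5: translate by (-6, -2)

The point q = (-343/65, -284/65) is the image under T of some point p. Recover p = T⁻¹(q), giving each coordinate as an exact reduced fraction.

T1 = [1 -2 0; 0 1 0; 0 0 1]
T2·T1 = [12/13 -29/13 0; 5/13 2/13 0; 0 0 1]
T3·…·T1 = [7/13 -31/13 0; 5/13 2/13 0; 0 0 1]
T4·…·T1 = [7/13 -31/13 4; 5/13 2/13 -3; 0 0 1]
T5·…·T1 = [7/13 -31/13 -2; 5/13 2/13 -5; 0 0 1]
det M = 1; M⁻¹ = [2/13 31/13 159/13; -5/13 7/13 25/13; 0 0 1]
M⁻¹ · (-343/65, -284/65)ᵀ = (1, 8/5)ᵀ

p = (1, 8/5)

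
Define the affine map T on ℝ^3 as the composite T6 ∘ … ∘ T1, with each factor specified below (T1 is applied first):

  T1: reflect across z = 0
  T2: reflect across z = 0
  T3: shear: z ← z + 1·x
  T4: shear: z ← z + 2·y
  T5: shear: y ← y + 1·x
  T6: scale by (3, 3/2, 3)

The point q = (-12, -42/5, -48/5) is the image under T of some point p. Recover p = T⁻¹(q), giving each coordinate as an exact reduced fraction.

p = (-4, -8/5, 4)

T1 = [1 0 0 0; 0 1 0 0; 0 0 -1 0; 0 0 0 1]
T2·T1 = [1 0 0 0; 0 1 0 0; 0 0 1 0; 0 0 0 1]
T3·…·T1 = [1 0 0 0; 0 1 0 0; 1 0 1 0; 0 0 0 1]
T4·…·T1 = [1 0 0 0; 0 1 0 0; 1 2 1 0; 0 0 0 1]
T5·…·T1 = [1 0 0 0; 1 1 0 0; 1 2 1 0; 0 0 0 1]
T6·…·T1 = [3 0 0 0; 3/2 3/2 0 0; 3 6 3 0; 0 0 0 1]
det M = 27/2; M⁻¹ = [1/3 0 0 0; -1/3 2/3 0 0; 1/3 -4/3 1/3 0; 0 0 0 1]
M⁻¹ · (-12, -42/5, -48/5)ᵀ = (-4, -8/5, 4)ᵀ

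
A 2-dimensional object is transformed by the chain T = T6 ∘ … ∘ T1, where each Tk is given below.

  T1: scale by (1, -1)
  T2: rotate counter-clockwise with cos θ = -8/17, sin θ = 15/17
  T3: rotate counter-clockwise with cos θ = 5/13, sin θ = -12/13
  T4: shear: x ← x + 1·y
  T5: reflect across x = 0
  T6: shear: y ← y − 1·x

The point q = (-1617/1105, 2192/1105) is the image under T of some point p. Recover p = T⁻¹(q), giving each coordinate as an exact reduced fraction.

T1 = [1 0 0; 0 -1 0; 0 0 1]
T2·T1 = [-8/17 15/17 0; 15/17 8/17 0; 0 0 1]
T3·…·T1 = [140/221 171/221 0; 171/221 -140/221 0; 0 0 1]
T4·…·T1 = [311/221 31/221 0; 171/221 -140/221 0; 0 0 1]
T5·…·T1 = [-311/221 -31/221 0; 171/221 -140/221 0; 0 0 1]
T6·…·T1 = [-311/221 -31/221 0; 482/221 -109/221 0; 0 0 1]
det M = 1; M⁻¹ = [-109/221 31/221 0; -482/221 -311/221 0; 0 0 1]
M⁻¹ · (-1617/1105, 2192/1105)ᵀ = (1, 2/5)ᵀ

p = (1, 2/5)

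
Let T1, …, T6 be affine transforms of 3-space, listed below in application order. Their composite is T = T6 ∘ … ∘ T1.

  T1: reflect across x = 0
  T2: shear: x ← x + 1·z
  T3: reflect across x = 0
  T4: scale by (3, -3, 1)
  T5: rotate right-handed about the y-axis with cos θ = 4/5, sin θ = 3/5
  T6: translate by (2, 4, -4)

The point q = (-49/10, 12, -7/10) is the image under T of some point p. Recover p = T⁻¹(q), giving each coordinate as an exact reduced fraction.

T1 = [-1 0 0 0; 0 1 0 0; 0 0 1 0; 0 0 0 1]
T2·T1 = [-1 0 1 0; 0 1 0 0; 0 0 1 0; 0 0 0 1]
T3·…·T1 = [1 0 -1 0; 0 1 0 0; 0 0 1 0; 0 0 0 1]
T4·…·T1 = [3 0 -3 0; 0 -3 0 0; 0 0 1 0; 0 0 0 1]
T5·…·T1 = [12/5 0 -9/5 0; 0 -3 0 0; -9/5 0 13/5 0; 0 0 0 1]
T6·…·T1 = [12/5 0 -9/5 2; 0 -3 0 4; -9/5 0 13/5 -4; 0 0 0 1]
det M = -9; M⁻¹ = [13/15 0 3/5 2/3; 0 -1/3 0 4/3; 3/5 0 4/5 2; 0 0 0 1]
M⁻¹ · (-49/10, 12, -7/10)ᵀ = (-4, -8/3, -3/2)ᵀ

p = (-4, -8/3, -3/2)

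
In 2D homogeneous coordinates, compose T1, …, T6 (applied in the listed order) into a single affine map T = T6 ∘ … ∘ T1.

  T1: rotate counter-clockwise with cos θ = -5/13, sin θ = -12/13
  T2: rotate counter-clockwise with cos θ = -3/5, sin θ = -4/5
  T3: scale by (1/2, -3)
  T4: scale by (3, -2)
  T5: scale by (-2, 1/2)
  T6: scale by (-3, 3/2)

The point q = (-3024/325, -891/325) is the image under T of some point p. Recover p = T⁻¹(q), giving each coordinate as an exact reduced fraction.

p = (0, 6/5)

T1 = [-5/13 12/13 0; -12/13 -5/13 0; 0 0 1]
T2·T1 = [-33/65 -56/65 0; 56/65 -33/65 0; 0 0 1]
T3·…·T1 = [-33/130 -28/65 0; -168/65 99/65 0; 0 0 1]
T4·…·T1 = [-99/130 -84/65 0; 336/65 -198/65 0; 0 0 1]
T5·…·T1 = [99/65 168/65 0; 168/65 -99/65 0; 0 0 1]
T6·…·T1 = [-297/65 -504/65 0; 252/65 -297/130 0; 0 0 1]
det M = 81/2; M⁻¹ = [-11/195 112/585 0; -56/585 -22/195 0; 0 0 1]
M⁻¹ · (-3024/325, -891/325)ᵀ = (0, 6/5)ᵀ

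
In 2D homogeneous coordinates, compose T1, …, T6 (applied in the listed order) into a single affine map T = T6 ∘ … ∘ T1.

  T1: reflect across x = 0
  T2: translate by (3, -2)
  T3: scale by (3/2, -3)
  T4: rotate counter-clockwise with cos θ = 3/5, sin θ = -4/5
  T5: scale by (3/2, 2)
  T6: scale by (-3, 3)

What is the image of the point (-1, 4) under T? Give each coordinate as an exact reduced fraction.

T1 reflect across x = 0: (-1, 4) → (1, 4)
T2 translate by (3, -2): (1, 4) → (4, 2)
T3 scale by (3/2, -3): (4, 2) → (6, -6)
T4 rotate counter-clockwise with cos θ = 3/5, sin θ = -4/5: (6, -6) → (-6/5, -42/5)
T5 scale by (3/2, 2): (-6/5, -42/5) → (-9/5, -84/5)
T6 scale by (-3, 3): (-9/5, -84/5) → (27/5, -252/5)

T(p) = (27/5, -252/5)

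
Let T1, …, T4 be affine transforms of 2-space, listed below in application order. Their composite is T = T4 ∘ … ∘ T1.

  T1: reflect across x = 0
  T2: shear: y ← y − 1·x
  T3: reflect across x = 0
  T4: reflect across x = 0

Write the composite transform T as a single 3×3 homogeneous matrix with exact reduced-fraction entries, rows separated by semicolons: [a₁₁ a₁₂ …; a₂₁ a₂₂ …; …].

T1 = [-1 0 0; 0 1 0; 0 0 1]
T2·T1 = [-1 0 0; 1 1 0; 0 0 1]
T3·…·T1 = [1 0 0; 1 1 0; 0 0 1]
T4·…·T1 = [-1 0 0; 1 1 0; 0 0 1]

T = [-1 0 0; 1 1 0; 0 0 1]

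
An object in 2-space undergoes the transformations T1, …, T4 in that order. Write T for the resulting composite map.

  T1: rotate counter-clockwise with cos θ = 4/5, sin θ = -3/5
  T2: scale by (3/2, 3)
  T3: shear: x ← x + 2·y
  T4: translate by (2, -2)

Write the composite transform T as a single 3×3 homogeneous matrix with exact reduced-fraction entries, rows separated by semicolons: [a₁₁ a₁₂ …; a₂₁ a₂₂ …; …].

T1 = [4/5 3/5 0; -3/5 4/5 0; 0 0 1]
T2·T1 = [6/5 9/10 0; -9/5 12/5 0; 0 0 1]
T3·…·T1 = [-12/5 57/10 0; -9/5 12/5 0; 0 0 1]
T4·…·T1 = [-12/5 57/10 2; -9/5 12/5 -2; 0 0 1]

T = [-12/5 57/10 2; -9/5 12/5 -2; 0 0 1]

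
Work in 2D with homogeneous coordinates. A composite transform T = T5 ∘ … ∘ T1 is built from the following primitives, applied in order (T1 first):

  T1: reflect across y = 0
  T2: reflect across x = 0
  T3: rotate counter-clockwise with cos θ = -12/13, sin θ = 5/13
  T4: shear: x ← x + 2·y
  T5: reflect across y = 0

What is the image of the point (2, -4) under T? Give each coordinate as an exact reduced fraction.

T(p) = (-112/13, 58/13)

T1 reflect across y = 0: (2, -4) → (2, 4)
T2 reflect across x = 0: (2, 4) → (-2, 4)
T3 rotate counter-clockwise with cos θ = -12/13, sin θ = 5/13: (-2, 4) → (4/13, -58/13)
T4 shear: x ← x + 2·y: (4/13, -58/13) → (-112/13, -58/13)
T5 reflect across y = 0: (-112/13, -58/13) → (-112/13, 58/13)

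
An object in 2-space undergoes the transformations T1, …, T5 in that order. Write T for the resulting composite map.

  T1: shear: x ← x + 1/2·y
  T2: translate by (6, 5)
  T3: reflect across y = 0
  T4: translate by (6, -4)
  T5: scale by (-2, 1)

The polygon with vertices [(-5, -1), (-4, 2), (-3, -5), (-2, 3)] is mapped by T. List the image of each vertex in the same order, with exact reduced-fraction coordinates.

image vertices: (-13, -8), (-18, -11), (-13, -4), (-23, -12)

T1 shear: x ← x + 1/2·y: (-5, -1) → (-11/2, -1); (-4, 2) → (-3, 2); (-3, -5) → (-11/2, -5); (-2, 3) → (-1/2, 3)
T2 translate by (6, 5): (-11/2, -1) → (1/2, 4); (-3, 2) → (3, 7); (-11/2, -5) → (1/2, 0); (-1/2, 3) → (11/2, 8)
T3 reflect across y = 0: (1/2, 4) → (1/2, -4); (3, 7) → (3, -7); (1/2, 0) → (1/2, 0); (11/2, 8) → (11/2, -8)
T4 translate by (6, -4): (1/2, -4) → (13/2, -8); (3, -7) → (9, -11); (1/2, 0) → (13/2, -4); (11/2, -8) → (23/2, -12)
T5 scale by (-2, 1): (13/2, -8) → (-13, -8); (9, -11) → (-18, -11); (13/2, -4) → (-13, -4); (23/2, -12) → (-23, -12)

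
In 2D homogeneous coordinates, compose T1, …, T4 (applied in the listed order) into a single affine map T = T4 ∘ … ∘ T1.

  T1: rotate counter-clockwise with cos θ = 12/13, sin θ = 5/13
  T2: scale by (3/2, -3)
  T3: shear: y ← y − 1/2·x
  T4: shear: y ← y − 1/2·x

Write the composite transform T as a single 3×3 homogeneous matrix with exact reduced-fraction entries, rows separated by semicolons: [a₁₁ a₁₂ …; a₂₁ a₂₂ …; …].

T1 = [12/13 -5/13 0; 5/13 12/13 0; 0 0 1]
T2·T1 = [18/13 -15/26 0; -15/13 -36/13 0; 0 0 1]
T3·…·T1 = [18/13 -15/26 0; -24/13 -129/52 0; 0 0 1]
T4·…·T1 = [18/13 -15/26 0; -33/13 -57/26 0; 0 0 1]

T = [18/13 -15/26 0; -33/13 -57/26 0; 0 0 1]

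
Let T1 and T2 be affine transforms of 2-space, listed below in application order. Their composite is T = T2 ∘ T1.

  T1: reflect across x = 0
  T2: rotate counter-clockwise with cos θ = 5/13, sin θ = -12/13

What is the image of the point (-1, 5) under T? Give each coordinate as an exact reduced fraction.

T(p) = (5, 1)

T1 reflect across x = 0: (-1, 5) → (1, 5)
T2 rotate counter-clockwise with cos θ = 5/13, sin θ = -12/13: (1, 5) → (5, 1)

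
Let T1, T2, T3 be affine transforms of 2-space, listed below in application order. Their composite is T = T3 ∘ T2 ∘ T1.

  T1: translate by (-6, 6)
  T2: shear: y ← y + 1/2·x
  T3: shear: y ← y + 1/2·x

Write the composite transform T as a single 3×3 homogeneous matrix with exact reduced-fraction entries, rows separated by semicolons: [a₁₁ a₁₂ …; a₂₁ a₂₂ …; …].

T = [1 0 -6; 1 1 0; 0 0 1]

T1 = [1 0 -6; 0 1 6; 0 0 1]
T2·T1 = [1 0 -6; 1/2 1 3; 0 0 1]
T3·…·T1 = [1 0 -6; 1 1 0; 0 0 1]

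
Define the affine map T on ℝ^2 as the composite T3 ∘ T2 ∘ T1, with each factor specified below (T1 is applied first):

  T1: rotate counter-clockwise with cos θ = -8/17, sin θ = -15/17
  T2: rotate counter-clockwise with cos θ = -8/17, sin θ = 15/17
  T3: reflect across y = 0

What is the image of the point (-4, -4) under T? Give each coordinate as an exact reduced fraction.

T1 rotate counter-clockwise with cos θ = -8/17, sin θ = -15/17: (-4, -4) → (-28/17, 92/17)
T2 rotate counter-clockwise with cos θ = -8/17, sin θ = 15/17: (-28/17, 92/17) → (-4, -4)
T3 reflect across y = 0: (-4, -4) → (-4, 4)

T(p) = (-4, 4)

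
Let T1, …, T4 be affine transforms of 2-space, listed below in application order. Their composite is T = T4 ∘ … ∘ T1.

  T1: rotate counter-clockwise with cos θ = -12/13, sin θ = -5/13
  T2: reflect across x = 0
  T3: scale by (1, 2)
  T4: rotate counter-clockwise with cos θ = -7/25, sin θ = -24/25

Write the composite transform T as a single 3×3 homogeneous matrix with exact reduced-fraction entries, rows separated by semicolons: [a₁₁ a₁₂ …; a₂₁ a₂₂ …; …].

T = [-324/325 -541/325 0; -218/325 288/325 0; 0 0 1]

T1 = [-12/13 5/13 0; -5/13 -12/13 0; 0 0 1]
T2·T1 = [12/13 -5/13 0; -5/13 -12/13 0; 0 0 1]
T3·…·T1 = [12/13 -5/13 0; -10/13 -24/13 0; 0 0 1]
T4·…·T1 = [-324/325 -541/325 0; -218/325 288/325 0; 0 0 1]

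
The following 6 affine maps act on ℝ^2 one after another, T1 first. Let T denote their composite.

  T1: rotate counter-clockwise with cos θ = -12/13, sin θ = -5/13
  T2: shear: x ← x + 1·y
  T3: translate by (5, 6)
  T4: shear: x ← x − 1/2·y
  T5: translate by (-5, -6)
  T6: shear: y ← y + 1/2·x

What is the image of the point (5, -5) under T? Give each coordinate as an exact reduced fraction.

T(p) = (-213/26, -73/52)

T1 rotate counter-clockwise with cos θ = -12/13, sin θ = -5/13: (5, -5) → (-85/13, 35/13)
T2 shear: x ← x + 1·y: (-85/13, 35/13) → (-50/13, 35/13)
T3 translate by (5, 6): (-50/13, 35/13) → (15/13, 113/13)
T4 shear: x ← x − 1/2·y: (15/13, 113/13) → (-83/26, 113/13)
T5 translate by (-5, -6): (-83/26, 113/13) → (-213/26, 35/13)
T6 shear: y ← y + 1/2·x: (-213/26, 35/13) → (-213/26, -73/52)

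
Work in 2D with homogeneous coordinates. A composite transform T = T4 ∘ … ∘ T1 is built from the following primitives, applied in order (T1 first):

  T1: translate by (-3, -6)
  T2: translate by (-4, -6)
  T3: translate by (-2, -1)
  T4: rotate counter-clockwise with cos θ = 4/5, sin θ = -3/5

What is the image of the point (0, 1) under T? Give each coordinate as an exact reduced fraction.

T1 translate by (-3, -6): (0, 1) → (-3, -5)
T2 translate by (-4, -6): (-3, -5) → (-7, -11)
T3 translate by (-2, -1): (-7, -11) → (-9, -12)
T4 rotate counter-clockwise with cos θ = 4/5, sin θ = -3/5: (-9, -12) → (-72/5, -21/5)

T(p) = (-72/5, -21/5)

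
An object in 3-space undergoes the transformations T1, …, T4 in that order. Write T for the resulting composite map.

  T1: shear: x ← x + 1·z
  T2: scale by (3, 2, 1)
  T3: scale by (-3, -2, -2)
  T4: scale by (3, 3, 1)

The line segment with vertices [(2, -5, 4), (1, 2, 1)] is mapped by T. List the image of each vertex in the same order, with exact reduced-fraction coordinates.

image vertices: (-162, 60, -8), (-54, -24, -2)

T1 shear: x ← x + 1·z: (2, -5, 4) → (6, -5, 4); (1, 2, 1) → (2, 2, 1)
T2 scale by (3, 2, 1): (6, -5, 4) → (18, -10, 4); (2, 2, 1) → (6, 4, 1)
T3 scale by (-3, -2, -2): (18, -10, 4) → (-54, 20, -8); (6, 4, 1) → (-18, -8, -2)
T4 scale by (3, 3, 1): (-54, 20, -8) → (-162, 60, -8); (-18, -8, -2) → (-54, -24, -2)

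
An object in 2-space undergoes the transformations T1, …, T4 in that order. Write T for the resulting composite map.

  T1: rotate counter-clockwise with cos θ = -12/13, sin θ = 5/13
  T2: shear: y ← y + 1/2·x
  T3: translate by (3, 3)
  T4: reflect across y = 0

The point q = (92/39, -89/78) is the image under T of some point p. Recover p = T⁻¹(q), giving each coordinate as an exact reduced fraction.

T1 = [-12/13 -5/13 0; 5/13 -12/13 0; 0 0 1]
T2·T1 = [-12/13 -5/13 0; -1/13 -29/26 0; 0 0 1]
T3·…·T1 = [-12/13 -5/13 3; -1/13 -29/26 3; 0 0 1]
T4·…·T1 = [-12/13 -5/13 3; 1/13 29/26 -3; 0 0 1]
det M = -1; M⁻¹ = [-29/26 -5/13 57/26; 1/13 12/13 33/13; 0 0 1]
M⁻¹ · (92/39, -89/78)ᵀ = (0, 5/3)ᵀ

p = (0, 5/3)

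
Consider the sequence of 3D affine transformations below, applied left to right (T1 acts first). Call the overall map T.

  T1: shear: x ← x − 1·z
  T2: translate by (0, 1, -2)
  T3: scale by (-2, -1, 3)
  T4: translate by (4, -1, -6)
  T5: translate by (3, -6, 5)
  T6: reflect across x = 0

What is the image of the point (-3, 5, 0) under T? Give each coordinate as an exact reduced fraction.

T1 shear: x ← x − 1·z: (-3, 5, 0) → (-3, 5, 0)
T2 translate by (0, 1, -2): (-3, 5, 0) → (-3, 6, -2)
T3 scale by (-2, -1, 3): (-3, 6, -2) → (6, -6, -6)
T4 translate by (4, -1, -6): (6, -6, -6) → (10, -7, -12)
T5 translate by (3, -6, 5): (10, -7, -12) → (13, -13, -7)
T6 reflect across x = 0: (13, -13, -7) → (-13, -13, -7)

T(p) = (-13, -13, -7)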